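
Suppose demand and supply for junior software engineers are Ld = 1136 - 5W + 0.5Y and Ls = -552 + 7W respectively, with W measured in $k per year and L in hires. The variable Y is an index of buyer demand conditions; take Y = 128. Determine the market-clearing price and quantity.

W* = 146, L* = 470

With Y = 128, demand is Ld = 1200 - 5W.
At equilibrium Ld = Ls, so 1200 - 5W = -552 + 7W; collecting terms, 1752 = 12W and W* = 146.
Then L* = 1200 - 5(146) = 470.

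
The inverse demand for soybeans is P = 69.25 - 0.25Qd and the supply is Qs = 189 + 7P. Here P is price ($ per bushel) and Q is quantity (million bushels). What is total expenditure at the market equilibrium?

Solving each curve for Q: Qd = 277 - 4P.
Equating demand and supply, 277 - 4P = 189 + 7P gives 11P = 88, so P* = 8.
Then Q* = 277 - 4(8) = 245.
Total expenditure = P* × Q* = 8 × 245 = 1960.

Total expenditure = 1960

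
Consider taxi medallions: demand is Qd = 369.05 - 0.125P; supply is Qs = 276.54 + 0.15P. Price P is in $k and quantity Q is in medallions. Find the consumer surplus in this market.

Equating demand and supply, 369.05 - 0.125P = 276.54 + 0.15P gives 0.275P = 92.51, so P* = 336.4.
Substitute back: Q* = 369.05 - 0.125(336.4) = 327.
Demand choke price (Qd = 0): P = 369.05/0.125 = 2952.4. Consumer surplus = ½ × (2952.4 - 336.4) × 327 = 427716.

Consumer surplus = 427716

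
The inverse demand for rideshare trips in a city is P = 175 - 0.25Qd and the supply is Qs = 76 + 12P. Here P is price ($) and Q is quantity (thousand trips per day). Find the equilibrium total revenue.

Total revenue = 21216

Rewriting in direct form: Qd = 700 - 4P.
Set Qd = Qs: 700 - 4P = 76 + 12P, so 624 = 16P and P* = 39.
Then Q* = 700 - 4(39) = 544.
Total revenue = P* × Q* = 39 × 544 = 21216.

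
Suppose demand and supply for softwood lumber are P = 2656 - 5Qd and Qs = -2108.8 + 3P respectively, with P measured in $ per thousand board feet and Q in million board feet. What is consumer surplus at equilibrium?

Solving each curve for Q: Qd = 531.2 - 0.2P.
Equating demand and supply, 531.2 - 0.2P = -2108.8 + 3P gives 3.2P = 2640, so P* = 825.
Plugging P* into demand: Q* = 531.2 - 0.2(825) = 366.2.
Demand choke price (Qd = 0): P = 531.2/0.2 = 2656. Consumer surplus = ½ × (2656 - 825) × 366.2 = 335256.1.

Consumer surplus = 335256.1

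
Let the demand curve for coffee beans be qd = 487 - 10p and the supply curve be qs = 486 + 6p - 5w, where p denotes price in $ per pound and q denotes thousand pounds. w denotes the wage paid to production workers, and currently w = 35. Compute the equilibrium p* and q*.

With w = 35, supply is qs = 311 + 6p.
At equilibrium qd = qs, so 487 - 10p = 311 + 6p; collecting terms, 176 = 16p and p* = 11.
Plugging p* into demand: q* = 487 - 10(11) = 377.

p* = 11, q* = 377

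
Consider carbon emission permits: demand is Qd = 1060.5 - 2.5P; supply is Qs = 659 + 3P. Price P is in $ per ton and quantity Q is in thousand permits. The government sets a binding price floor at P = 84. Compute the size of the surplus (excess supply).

With P fixed at 84, quantity demanded is 850.5 and quantity supplied is 911.
Surplus = Qs - Qd = 911 - 850.5 = 60.5.

Surplus = 60.5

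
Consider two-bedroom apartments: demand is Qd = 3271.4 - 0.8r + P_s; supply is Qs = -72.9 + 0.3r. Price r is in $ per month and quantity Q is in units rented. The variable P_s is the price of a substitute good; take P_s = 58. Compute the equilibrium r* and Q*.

With P_s = 58, demand is Qd = 3329.4 - 0.8r.
At equilibrium Qd = Qs, so 3329.4 - 0.8r = -72.9 + 0.3r; collecting terms, 3402.3 = 1.1r and r* = 3093.
Then Q* = 3329.4 - 0.8(3093) = 855.

r* = 3093, Q* = 855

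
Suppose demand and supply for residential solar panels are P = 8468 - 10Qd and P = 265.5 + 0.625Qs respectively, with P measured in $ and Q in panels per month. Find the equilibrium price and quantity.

In direct form, Qd = 846.8 - 0.1P and Qs = -424.8 + 1.6P.
At equilibrium Qd = Qs, so 846.8 - 0.1P = -424.8 + 1.6P; collecting terms, 1271.6 = 1.7P and P* = 748.
Plugging P* into demand: Q* = 846.8 - 0.1(748) = 772.

P* = 748, Q* = 772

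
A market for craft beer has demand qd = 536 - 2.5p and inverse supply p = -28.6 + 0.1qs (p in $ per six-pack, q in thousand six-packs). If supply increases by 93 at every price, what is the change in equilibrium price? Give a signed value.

Δp = -7.44

In direct form, qs = 286 + 10p.
Set qd = qs: 536 - 2.5p = 286 + 10p, so 250 = 12.5p and p* = 20.
Then q* = 536 - 2.5(20) = 486.
After the shift, supply is qs = 379 + 10p.
Re-solving, 12.5p = 157 gives p = 12.56 and q = 504.6.
Δp = 12.56 - 20 = -7.44.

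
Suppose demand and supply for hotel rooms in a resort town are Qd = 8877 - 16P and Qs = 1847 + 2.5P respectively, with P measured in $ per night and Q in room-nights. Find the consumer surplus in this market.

The market clears where 8877 - 16P = 1847 + 2.5P. Rearranging, 18.5P = 7030, hence P* = 380.
Plugging P* into demand: Q* = 8877 - 16(380) = 2797.
Demand choke price (Qd = 0): P = 8877/16 = 554.8125. Consumer surplus = ½ × (554.8125 - 380) × 2797 = 244475.28125.

Consumer surplus = 244475.28125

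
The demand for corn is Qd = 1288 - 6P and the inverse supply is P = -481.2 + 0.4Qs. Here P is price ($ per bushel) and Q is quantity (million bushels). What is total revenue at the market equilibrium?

Total revenue = 12280

Rewriting in direct form: Qs = 1203 + 2.5P.
At equilibrium Qd = Qs, so 1288 - 6P = 1203 + 2.5P; collecting terms, 85 = 8.5P and P* = 10.
From the demand curve, Q* = 1288 - 6(10) = 1228.
Total revenue = P* × Q* = 10 × 1228 = 12280.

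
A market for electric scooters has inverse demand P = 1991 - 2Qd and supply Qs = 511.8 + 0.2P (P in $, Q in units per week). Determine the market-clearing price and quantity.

In direct form, Qd = 995.5 - 0.5P.
Equating demand and supply, 995.5 - 0.5P = 511.8 + 0.2P gives 0.7P = 483.7, so P* = 691.
Then Q* = 995.5 - 0.5(691) = 650.

P* = 691, Q* = 650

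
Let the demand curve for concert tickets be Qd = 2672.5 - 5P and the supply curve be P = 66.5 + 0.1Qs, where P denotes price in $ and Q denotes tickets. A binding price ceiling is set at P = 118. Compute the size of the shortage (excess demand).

Shortage = 1567.5

In direct form, Qs = -665 + 10P.
At P = 118: Qd = 2082.5 and Qs = 515.
Shortage = Qd - Qs = 2082.5 - 515 = 1567.5.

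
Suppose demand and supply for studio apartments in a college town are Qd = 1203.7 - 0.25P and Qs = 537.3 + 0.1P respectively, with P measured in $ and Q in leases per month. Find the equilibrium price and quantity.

At equilibrium Qd = Qs, so 1203.7 - 0.25P = 537.3 + 0.1P; collecting terms, 666.4 = 0.35P and P* = 1904.
Plugging P* into demand: Q* = 1203.7 - 0.25(1904) = 727.7.

P* = 1904, Q* = 727.7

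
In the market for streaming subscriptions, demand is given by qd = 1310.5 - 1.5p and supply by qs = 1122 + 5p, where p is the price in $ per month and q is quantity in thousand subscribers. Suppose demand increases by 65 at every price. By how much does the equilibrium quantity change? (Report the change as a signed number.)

The market clears where 1310.5 - 1.5p = 1122 + 5p. Rearranging, 6.5p = 188.5, hence p* = 29.
Then q* = 1310.5 - 1.5(29) = 1267.
After the shift, demand is qd = 1375.5 - 1.5p.
Re-solving, 6.5p = 253.5 gives p = 39 and q = 1317.
Δq = 1317 - 1267 = 50.

Δq = 50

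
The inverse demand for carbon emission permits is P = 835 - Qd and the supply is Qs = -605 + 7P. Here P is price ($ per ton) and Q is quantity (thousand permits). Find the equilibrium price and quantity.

P* = 180, Q* = 655

Solving each curve for Q: Qd = 835 - P.
Set Qd = Qs: 835 - P = -605 + 7P, so 1440 = 8P and P* = 180.
Substitute back: Q* = 835 - 180 = 655.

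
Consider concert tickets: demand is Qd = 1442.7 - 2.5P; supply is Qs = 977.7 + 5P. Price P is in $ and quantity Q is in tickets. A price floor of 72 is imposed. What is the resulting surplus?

At P = 72: Qd = 1262.7 and Qs = 1337.7.
Surplus = Qs - Qd = 1337.7 - 1262.7 = 75.

Surplus = 75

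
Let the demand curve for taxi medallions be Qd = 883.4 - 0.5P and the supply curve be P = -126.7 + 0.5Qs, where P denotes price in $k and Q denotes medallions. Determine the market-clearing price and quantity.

P* = 252, Q* = 757.4

Rewriting in direct form: Qs = 253.4 + 2P.
The market clears where 883.4 - 0.5P = 253.4 + 2P. Rearranging, 2.5P = 630, hence P* = 252.
Plugging P* into demand: Q* = 883.4 - 0.5(252) = 757.4.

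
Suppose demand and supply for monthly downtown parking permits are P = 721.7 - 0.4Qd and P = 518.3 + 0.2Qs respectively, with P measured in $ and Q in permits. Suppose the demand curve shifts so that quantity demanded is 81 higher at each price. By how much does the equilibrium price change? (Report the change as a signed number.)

ΔP = 10.8

Solving each curve for Q: Qd = 1804.25 - 2.5P and Qs = -2591.5 + 5P.
Set Qd = Qs: 1804.25 - 2.5P = -2591.5 + 5P, so 4395.75 = 7.5P and P* = 586.1.
From the demand curve, Q* = 1804.25 - 2.5(586.1) = 339.
After the shift, demand is Qd = 1885.25 - 2.5P.
Re-solving, 7.5P = 4476.75 gives P = 596.9 and Q = 393.
ΔP = 596.9 - 586.1 = 10.8.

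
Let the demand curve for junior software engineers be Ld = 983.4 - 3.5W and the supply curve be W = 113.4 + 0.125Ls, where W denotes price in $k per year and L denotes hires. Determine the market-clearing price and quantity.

W* = 164.4, L* = 408

In direct form, Ls = -907.2 + 8W.
The market clears where 983.4 - 3.5W = -907.2 + 8W. Rearranging, 11.5W = 1890.6, hence W* = 164.4.
Then L* = 983.4 - 3.5(164.4) = 408.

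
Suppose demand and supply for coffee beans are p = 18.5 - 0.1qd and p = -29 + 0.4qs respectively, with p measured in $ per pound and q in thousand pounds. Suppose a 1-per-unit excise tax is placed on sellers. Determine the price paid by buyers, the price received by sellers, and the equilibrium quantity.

In direct form, qd = 185 - 10p and qs = 72.5 + 2.5p.
The tax drives a wedge p_b - p_s = 1. Substituting p_s = p_b - 1 into supply: qs = 70 + 2.5p_b.
Equate demand and the shifted supply: 185 - 10p_b = 70 + 2.5p_b, giving 12.5p_b = 115, so p_b = 9.2.
Then p_s = 9.2 - 1 = 8.2 and q = 185 - 10(9.2) = 93.

p_b = 9.2, p_s = 8.2, q = 93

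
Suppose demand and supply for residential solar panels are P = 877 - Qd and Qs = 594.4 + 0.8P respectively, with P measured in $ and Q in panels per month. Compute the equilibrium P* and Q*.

P* = 157, Q* = 720

Rewriting in direct form: Qd = 877 - P.
Set Qd = Qs: 877 - P = 594.4 + 0.8P, so 282.6 = 1.8P and P* = 157.
Plugging P* into demand: Q* = 877 - 157 = 720.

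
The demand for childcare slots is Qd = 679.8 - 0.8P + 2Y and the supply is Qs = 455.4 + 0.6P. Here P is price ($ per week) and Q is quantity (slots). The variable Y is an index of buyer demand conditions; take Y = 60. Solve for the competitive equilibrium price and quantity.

With Y = 60, demand is Qd = 799.8 - 0.8P.
The market clears where 799.8 - 0.8P = 455.4 + 0.6P. Rearranging, 1.4P = 344.4, hence P* = 246.
Then Q* = 799.8 - 0.8(246) = 603.

P* = 246, Q* = 603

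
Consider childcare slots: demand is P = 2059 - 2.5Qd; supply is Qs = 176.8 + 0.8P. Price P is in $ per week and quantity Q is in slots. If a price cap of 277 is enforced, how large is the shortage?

Solving each curve for Q: Qd = 823.6 - 0.4P.
With P fixed at 277, quantity demanded is 712.8 and quantity supplied is 398.4.
Shortage = Qd - Qs = 712.8 - 398.4 = 314.4.

Shortage = 314.4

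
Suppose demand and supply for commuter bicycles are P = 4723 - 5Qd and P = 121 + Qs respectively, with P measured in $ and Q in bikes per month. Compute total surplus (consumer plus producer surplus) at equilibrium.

Total surplus = 1764867

Inverting to quantity form: Qd = 944.6 - 0.2P and Qs = -121 + P.
Equating demand and supply, 944.6 - 0.2P = -121 + P gives 1.2P = 1065.6, so P* = 888.
Substitute back: Q* = 944.6 - 0.2(888) = 767.
Demand choke price = 4723; supply choke price = 121. CS = ½(4723 - 888)(767) = 1470722.5; PS = ½(888 - 121)(767) = 294144.5. Total surplus = 1764867.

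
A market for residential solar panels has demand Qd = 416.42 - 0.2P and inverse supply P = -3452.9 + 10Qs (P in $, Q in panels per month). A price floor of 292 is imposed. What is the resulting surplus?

Inverting to quantity form: Qs = 345.29 + 0.1P.
With P fixed at 292, quantity demanded is 358.02 and quantity supplied is 374.49.
Surplus = Qs - Qd = 374.49 - 358.02 = 16.47.

Surplus = 16.47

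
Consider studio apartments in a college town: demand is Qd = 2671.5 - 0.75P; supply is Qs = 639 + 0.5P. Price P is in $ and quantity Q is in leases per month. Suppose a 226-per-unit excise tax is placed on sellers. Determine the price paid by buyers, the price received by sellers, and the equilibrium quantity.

P_b = 1716.4, P_s = 1490.4, Q = 1384.2

With a tax of 226 on sellers, they supply based on the net price P_s = P_b - 226, so Qs = 526 + 0.5P_b.
Equate demand and the shifted supply: 2671.5 - 0.75P_b = 526 + 0.5P_b, giving 1.25P_b = 2145.5, so P_b = 1716.4.
So P_s = 1490.4 and the quantity traded is Q = 2671.5 - 0.75(1716.4) = 1384.2.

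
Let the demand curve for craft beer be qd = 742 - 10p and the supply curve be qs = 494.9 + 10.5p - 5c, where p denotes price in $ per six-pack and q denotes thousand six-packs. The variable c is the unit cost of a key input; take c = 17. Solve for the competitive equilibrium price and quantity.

With c = 17, supply is qs = 409.9 + 10.5p.
Set qd = qs: 742 - 10p = 409.9 + 10.5p, so 332.1 = 20.5p and p* = 16.2.
Plugging p* into demand: q* = 742 - 10(16.2) = 580.

p* = 16.2, q* = 580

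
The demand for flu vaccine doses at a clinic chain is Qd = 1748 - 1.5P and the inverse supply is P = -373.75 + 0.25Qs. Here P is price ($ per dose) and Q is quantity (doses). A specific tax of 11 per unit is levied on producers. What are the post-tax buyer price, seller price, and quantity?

P_b = 54, P_s = 43, Q = 1667

Inverting to quantity form: Qs = 1495 + 4P.
Producers keep P_s = P_b - 11 per unit, so supply in terms of the buyer price is Qs = 1451 + 4P_b.
Equate demand and the shifted supply: 1748 - 1.5P_b = 1451 + 4P_b, giving 5.5P_b = 297, so P_b = 54.
So P_s = 43 and the quantity traded is Q = 1748 - 1.5(54) = 1667.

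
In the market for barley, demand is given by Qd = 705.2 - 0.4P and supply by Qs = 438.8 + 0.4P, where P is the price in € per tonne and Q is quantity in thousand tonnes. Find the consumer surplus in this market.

Consumer surplus = 408980

Equating demand and supply, 705.2 - 0.4P = 438.8 + 0.4P gives 0.8P = 266.4, so P* = 333.
Substitute back: Q* = 705.2 - 0.4(333) = 572.
Demand choke price (Qd = 0): P = 705.2/0.4 = 1763. Consumer surplus = ½ × (1763 - 333) × 572 = 408980.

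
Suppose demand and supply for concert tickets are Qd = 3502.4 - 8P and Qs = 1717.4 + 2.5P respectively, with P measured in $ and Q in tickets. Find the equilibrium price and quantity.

Set Qd = Qs: 3502.4 - 8P = 1717.4 + 2.5P, so 1785 = 10.5P and P* = 170.
From the demand curve, Q* = 3502.4 - 8(170) = 2142.4.

P* = 170, Q* = 2142.4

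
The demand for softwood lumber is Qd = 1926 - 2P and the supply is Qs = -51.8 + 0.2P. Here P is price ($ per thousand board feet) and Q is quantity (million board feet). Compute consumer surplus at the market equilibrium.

Consumer surplus = 4096

Set Qd = Qs: 1926 - 2P = -51.8 + 0.2P, so 1977.8 = 2.2P and P* = 899.
Then Q* = 1926 - 2(899) = 128.
Demand choke price (Qd = 0): P = 1926/2 = 963. Consumer surplus = ½ × (963 - 899) × 128 = 4096.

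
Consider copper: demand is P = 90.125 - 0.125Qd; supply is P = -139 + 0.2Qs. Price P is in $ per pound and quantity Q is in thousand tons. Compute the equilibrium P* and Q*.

Inverting to quantity form: Qd = 721 - 8P and Qs = 695 + 5P.
At equilibrium Qd = Qs, so 721 - 8P = 695 + 5P; collecting terms, 26 = 13P and P* = 2.
Plugging P* into demand: Q* = 721 - 8(2) = 705.

P* = 2, Q* = 705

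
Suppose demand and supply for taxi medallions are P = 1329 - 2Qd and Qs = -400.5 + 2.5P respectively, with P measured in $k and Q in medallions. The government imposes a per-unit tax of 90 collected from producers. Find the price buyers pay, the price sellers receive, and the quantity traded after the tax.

P_b = 430, P_s = 340, Q = 449.5

Rewriting in direct form: Qd = 664.5 - 0.5P.
Producers keep P_s = P_b - 90 per unit, so supply in terms of the buyer price is Qs = -625.5 + 2.5P_b.
Market clearing requires 664.5 - 0.5P_b = -625.5 + 2.5P_b; hence 1290 = 3P_b and P_b = 430.
So P_s = 340 and the quantity traded is Q = 664.5 - 0.5(430) = 449.5.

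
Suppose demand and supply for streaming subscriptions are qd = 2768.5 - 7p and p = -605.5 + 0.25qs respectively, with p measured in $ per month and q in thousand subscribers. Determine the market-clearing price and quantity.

p* = 31.5, q* = 2548

Inverting to quantity form: qs = 2422 + 4p.
The market clears where 2768.5 - 7p = 2422 + 4p. Rearranging, 11p = 346.5, hence p* = 31.5.
Plugging p* into demand: q* = 2768.5 - 7(31.5) = 2548.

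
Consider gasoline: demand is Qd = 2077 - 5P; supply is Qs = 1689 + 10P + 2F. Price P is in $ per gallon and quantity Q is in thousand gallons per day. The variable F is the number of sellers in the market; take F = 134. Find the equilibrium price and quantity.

P* = 8, Q* = 2037

With F = 134, supply is Qs = 1957 + 10P.
Equating demand and supply, 2077 - 5P = 1957 + 10P gives 15P = 120, so P* = 8.
From the demand curve, Q* = 2077 - 5(8) = 2037.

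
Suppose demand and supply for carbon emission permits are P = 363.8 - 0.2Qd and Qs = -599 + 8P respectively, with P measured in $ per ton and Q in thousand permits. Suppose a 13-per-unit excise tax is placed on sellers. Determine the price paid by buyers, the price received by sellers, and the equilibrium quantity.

In direct form, Qd = 1819 - 5P.
The tax drives a wedge P_b - P_s = 13. Substituting P_s = P_b - 13 into supply: Qs = -703 + 8P_b.
Market clearing requires 1819 - 5P_b = -703 + 8P_b; hence 2522 = 13P_b and P_b = 194.
Then P_s = 194 - 13 = 181 and Q = 1819 - 5(194) = 849.

P_b = 194, P_s = 181, Q = 849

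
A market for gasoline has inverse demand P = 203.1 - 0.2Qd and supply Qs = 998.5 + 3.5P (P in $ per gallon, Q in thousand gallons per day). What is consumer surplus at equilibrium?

Rewriting in direct form: Qd = 1015.5 - 5P.
Set Qd = Qs: 1015.5 - 5P = 998.5 + 3.5P, so 17 = 8.5P and P* = 2.
From the demand curve, Q* = 1015.5 - 5(2) = 1005.5.
Demand choke price (Qd = 0): P = 1015.5/5 = 203.1. Consumer surplus = ½ × (203.1 - 2) × 1005.5 = 101103.025.

Consumer surplus = 101103.025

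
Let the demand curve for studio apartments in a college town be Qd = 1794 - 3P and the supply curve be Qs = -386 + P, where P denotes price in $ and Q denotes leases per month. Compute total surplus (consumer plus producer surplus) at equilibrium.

At equilibrium Qd = Qs, so 1794 - 3P = -386 + P; collecting terms, 2180 = 4P and P* = 545.
From the demand curve, Q* = 1794 - 3(545) = 159.
Demand choke price = 598; supply choke price = 386. CS = ½(598 - 545)(159) = 4213.5; PS = ½(545 - 386)(159) = 12640.5. Total surplus = 16854.

Total surplus = 16854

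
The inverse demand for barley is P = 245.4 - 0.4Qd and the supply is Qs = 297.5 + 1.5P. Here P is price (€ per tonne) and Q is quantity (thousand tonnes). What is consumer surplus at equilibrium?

In direct form, Qd = 613.5 - 2.5P.
Set Qd = Qs: 613.5 - 2.5P = 297.5 + 1.5P, so 316 = 4P and P* = 79.
Then Q* = 613.5 - 2.5(79) = 416.
Demand choke price (Qd = 0): P = 613.5/2.5 = 245.4. Consumer surplus = ½ × (245.4 - 79) × 416 = 34611.2.

Consumer surplus = 34611.2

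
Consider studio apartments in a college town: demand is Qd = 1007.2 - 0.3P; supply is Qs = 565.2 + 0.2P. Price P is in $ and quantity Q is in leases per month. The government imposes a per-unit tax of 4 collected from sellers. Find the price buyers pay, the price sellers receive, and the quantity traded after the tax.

The tax drives a wedge P_b - P_s = 4. Substituting P_s = P_b - 4 into supply: Qs = 564.4 + 0.2P_b.
Equate demand and the shifted supply: 1007.2 - 0.3P_b = 564.4 + 0.2P_b, giving 0.5P_b = 442.8, so P_b = 885.6.
So P_s = 881.6 and the quantity traded is Q = 1007.2 - 0.3(885.6) = 741.52.

P_b = 885.6, P_s = 881.6, Q = 741.52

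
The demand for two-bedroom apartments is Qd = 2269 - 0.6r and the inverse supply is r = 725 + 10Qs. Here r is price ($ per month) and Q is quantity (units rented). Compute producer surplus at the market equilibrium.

Rewriting in direct form: Qs = -72.5 + 0.1r.
Equating demand and supply, 2269 - 0.6r = -72.5 + 0.1r gives 0.7r = 2341.5, so r* = 3345.
Plugging r* into demand: Q* = 2269 - 0.6(3345) = 262.
Supply choke price (Qs = 0): r = 725. Producer surplus = ½ × (3345 - 725) × 262 = 343220.

Producer surplus = 343220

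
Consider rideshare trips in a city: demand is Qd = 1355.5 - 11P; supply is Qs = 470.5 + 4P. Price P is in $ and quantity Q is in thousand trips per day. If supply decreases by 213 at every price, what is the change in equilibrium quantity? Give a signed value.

At equilibrium Qd = Qs, so 1355.5 - 11P = 470.5 + 4P; collecting terms, 885 = 15P and P* = 59.
Plugging P* into demand: Q* = 1355.5 - 11(59) = 706.5.
After the shift, supply is Qs = 257.5 + 4P.
New equilibrium: 1098 = 15P, so P = 73.2 and Q = 550.3.
ΔQ = 550.3 - 706.5 = -156.2.

ΔQ = -156.2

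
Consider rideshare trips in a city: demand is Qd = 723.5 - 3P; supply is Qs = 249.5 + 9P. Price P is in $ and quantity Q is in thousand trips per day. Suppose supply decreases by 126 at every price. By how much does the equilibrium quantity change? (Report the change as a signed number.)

ΔQ = -31.5

The market clears where 723.5 - 3P = 249.5 + 9P. Rearranging, 12P = 474, hence P* = 39.5.
From the demand curve, Q* = 723.5 - 3(39.5) = 605.
After the shift, supply is Qs = 123.5 + 9P.
The new intersection has 600 = 12P, i.e. P = 50, Q = 573.5.
ΔQ = 573.5 - 605 = -31.5.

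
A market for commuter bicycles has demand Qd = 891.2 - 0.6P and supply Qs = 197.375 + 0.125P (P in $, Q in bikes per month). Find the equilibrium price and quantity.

P* = 957, Q* = 317

The market clears where 891.2 - 0.6P = 197.375 + 0.125P. Rearranging, 0.725P = 693.825, hence P* = 957.
Then Q* = 891.2 - 0.6(957) = 317.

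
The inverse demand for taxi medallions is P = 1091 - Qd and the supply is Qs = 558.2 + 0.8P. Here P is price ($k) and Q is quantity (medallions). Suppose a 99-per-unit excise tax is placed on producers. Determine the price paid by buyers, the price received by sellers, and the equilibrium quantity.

Inverting to quantity form: Qd = 1091 - P.
The tax drives a wedge P_b - P_s = 99. Substituting P_s = P_b - 99 into supply: Qs = 479 + 0.8P_b.
Market clearing requires 1091 - P_b = 479 + 0.8P_b; hence 612 = 1.8P_b and P_b = 340.
Then P_s = 340 - 99 = 241 and Q = 1091 - 340 = 751.

P_b = 340, P_s = 241, Q = 751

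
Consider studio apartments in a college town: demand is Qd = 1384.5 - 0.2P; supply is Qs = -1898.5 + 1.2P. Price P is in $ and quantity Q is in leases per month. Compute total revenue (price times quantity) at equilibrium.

Total revenue = 2146847.5

At equilibrium Qd = Qs, so 1384.5 - 0.2P = -1898.5 + 1.2P; collecting terms, 3283 = 1.4P and P* = 2345.
Plugging P* into demand: Q* = 1384.5 - 0.2(2345) = 915.5.
Total revenue = P* × Q* = 2345 × 915.5 = 2146847.5.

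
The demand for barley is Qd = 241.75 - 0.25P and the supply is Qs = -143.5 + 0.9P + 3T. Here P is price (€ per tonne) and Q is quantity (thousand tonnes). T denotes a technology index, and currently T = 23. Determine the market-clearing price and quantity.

P* = 275, Q* = 173

With T = 23, supply is Qs = -74.5 + 0.9P.
Set Qd = Qs: 241.75 - 0.25P = -74.5 + 0.9P, so 316.25 = 1.15P and P* = 275.
Plugging P* into demand: Q* = 241.75 - 0.25(275) = 173.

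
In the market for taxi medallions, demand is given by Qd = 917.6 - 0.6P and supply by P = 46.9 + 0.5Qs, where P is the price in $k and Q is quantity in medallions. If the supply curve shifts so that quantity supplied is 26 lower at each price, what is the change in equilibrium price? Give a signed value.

ΔP = 10

Solving each curve for Q: Qs = -93.8 + 2P.
The market clears where 917.6 - 0.6P = -93.8 + 2P. Rearranging, 2.6P = 1011.4, hence P* = 389.
Plugging P* into demand: Q* = 917.6 - 0.6(389) = 684.2.
After the shift, supply is Qs = -119.8 + 2P.
Re-solving, 2.6P = 1037.4 gives P = 399 and Q = 678.2.
ΔP = 399 - 389 = 10.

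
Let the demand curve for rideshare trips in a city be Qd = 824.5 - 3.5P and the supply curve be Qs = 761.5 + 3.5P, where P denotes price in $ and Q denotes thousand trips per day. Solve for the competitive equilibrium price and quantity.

P* = 9, Q* = 793

Set Qd = Qs: 824.5 - 3.5P = 761.5 + 3.5P, so 63 = 7P and P* = 9.
Then Q* = 824.5 - 3.5(9) = 793.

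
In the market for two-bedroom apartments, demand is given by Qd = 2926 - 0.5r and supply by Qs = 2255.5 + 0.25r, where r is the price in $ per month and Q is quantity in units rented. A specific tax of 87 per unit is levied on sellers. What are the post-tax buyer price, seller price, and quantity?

r_b = 923, r_s = 836, Q = 2464.5

The tax drives a wedge r_b - r_s = 87. Substituting r_s = r_b - 87 into supply: Qs = 2233.75 + 0.25r_b.
Equate demand and the shifted supply: 2926 - 0.5r_b = 2233.75 + 0.25r_b, giving 0.75r_b = 692.25, so r_b = 923.
Then r_s = 923 - 87 = 836 and Q = 2926 - 0.5(923) = 2464.5.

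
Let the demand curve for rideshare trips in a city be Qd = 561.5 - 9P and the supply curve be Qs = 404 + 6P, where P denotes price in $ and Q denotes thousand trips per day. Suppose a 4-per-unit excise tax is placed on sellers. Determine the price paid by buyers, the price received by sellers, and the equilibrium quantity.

P_b = 12.1, P_s = 8.1, Q = 452.6

With a tax of 4 on sellers, they supply based on the net price P_s = P_b - 4, so Qs = 380 + 6P_b.
Market clearing requires 561.5 - 9P_b = 380 + 6P_b; hence 181.5 = 15P_b and P_b = 12.1.
So P_s = 8.1 and the quantity traded is Q = 561.5 - 9(12.1) = 452.6.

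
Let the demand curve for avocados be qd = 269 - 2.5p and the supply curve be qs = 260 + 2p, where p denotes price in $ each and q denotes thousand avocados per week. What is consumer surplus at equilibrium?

At equilibrium qd = qs, so 269 - 2.5p = 260 + 2p; collecting terms, 9 = 4.5p and p* = 2.
Plugging p* into demand: q* = 269 - 2.5(2) = 264.
Demand choke price (qd = 0): p = 269/2.5 = 107.6. Consumer surplus = ½ × (107.6 - 2) × 264 = 13939.2.

Consumer surplus = 13939.2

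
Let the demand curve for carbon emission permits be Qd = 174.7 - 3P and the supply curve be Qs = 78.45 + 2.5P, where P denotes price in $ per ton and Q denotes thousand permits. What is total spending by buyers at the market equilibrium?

Total spending by buyers = 2138.5

Equating demand and supply, 174.7 - 3P = 78.45 + 2.5P gives 5.5P = 96.25, so P* = 17.5.
Substitute back: Q* = 174.7 - 3(17.5) = 122.2.
Total spending by buyers = P* × Q* = 17.5 × 122.2 = 2138.5.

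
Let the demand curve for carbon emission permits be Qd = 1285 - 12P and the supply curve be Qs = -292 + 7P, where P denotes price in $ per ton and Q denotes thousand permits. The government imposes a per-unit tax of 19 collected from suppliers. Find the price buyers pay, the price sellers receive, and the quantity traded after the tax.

P_b = 90, P_s = 71, Q = 205

Suppliers keep P_s = P_b - 19 per unit, so supply in terms of the buyer price is Qs = -425 + 7P_b.
Set Qd = Qs: 1285 - 12P_b = -425 + 7P_b, so 1710 = 19P_b and P_b = 90.
So P_s = 71 and the quantity traded is Q = 1285 - 12(90) = 205.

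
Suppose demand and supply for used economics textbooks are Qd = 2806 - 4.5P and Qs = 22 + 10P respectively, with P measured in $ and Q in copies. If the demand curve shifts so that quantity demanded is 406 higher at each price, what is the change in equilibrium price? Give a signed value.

ΔP = 28

Set Qd = Qs: 2806 - 4.5P = 22 + 10P, so 2784 = 14.5P and P* = 192.
From the demand curve, Q* = 2806 - 4.5(192) = 1942.
After the shift, demand is Qd = 3212 - 4.5P.
The new intersection has 3190 = 14.5P, i.e. P = 220, Q = 2222.
ΔP = 220 - 192 = 28.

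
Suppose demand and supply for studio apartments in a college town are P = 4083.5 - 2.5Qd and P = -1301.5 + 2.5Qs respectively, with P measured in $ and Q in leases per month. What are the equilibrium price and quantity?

P* = 1391, Q* = 1077

In direct form, Qd = 1633.4 - 0.4P and Qs = 520.6 + 0.4P.
The market clears where 1633.4 - 0.4P = 520.6 + 0.4P. Rearranging, 0.8P = 1112.8, hence P* = 1391.
Then Q* = 1633.4 - 0.4(1391) = 1077.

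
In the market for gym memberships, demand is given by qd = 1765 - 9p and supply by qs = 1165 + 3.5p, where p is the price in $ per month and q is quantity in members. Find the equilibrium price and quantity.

p* = 48, q* = 1333

Equating demand and supply, 1765 - 9p = 1165 + 3.5p gives 12.5p = 600, so p* = 48.
From the demand curve, q* = 1765 - 9(48) = 1333.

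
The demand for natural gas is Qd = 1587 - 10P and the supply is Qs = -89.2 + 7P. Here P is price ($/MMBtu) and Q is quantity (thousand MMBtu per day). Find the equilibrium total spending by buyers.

Total spending by buyers = 59258.6

The market clears where 1587 - 10P = -89.2 + 7P. Rearranging, 17P = 1676.2, hence P* = 98.6.
Substitute back: Q* = 1587 - 10(98.6) = 601.
Total spending by buyers = P* × Q* = 98.6 × 601 = 59258.6.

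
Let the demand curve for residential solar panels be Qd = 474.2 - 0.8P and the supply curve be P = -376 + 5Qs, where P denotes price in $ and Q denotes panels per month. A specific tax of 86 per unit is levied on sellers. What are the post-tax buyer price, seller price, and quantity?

In direct form, Qs = 75.2 + 0.2P.
Sellers keep P_s = P_b - 86 per unit, so supply in terms of the buyer price is Qs = 58 + 0.2P_b.
Set Qd = Qs: 474.2 - 0.8P_b = 58 + 0.2P_b, so 416.2 = P_b and P_b = 416.2.
So P_s = 330.2 and the quantity traded is Q = 474.2 - 0.8(416.2) = 141.24.

P_b = 416.2, P_s = 330.2, Q = 141.24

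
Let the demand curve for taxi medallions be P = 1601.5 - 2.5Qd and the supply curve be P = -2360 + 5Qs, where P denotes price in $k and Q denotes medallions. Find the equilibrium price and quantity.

P* = 281, Q* = 528.2

Solving each curve for Q: Qd = 640.6 - 0.4P and Qs = 472 + 0.2P.
The market clears where 640.6 - 0.4P = 472 + 0.2P. Rearranging, 0.6P = 168.6, hence P* = 281.
Plugging P* into demand: Q* = 640.6 - 0.4(281) = 528.2.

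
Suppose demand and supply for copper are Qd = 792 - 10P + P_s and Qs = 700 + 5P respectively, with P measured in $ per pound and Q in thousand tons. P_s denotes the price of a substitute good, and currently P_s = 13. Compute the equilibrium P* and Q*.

P* = 7, Q* = 735

With P_s = 13, demand is Qd = 805 - 10P.
Equating demand and supply, 805 - 10P = 700 + 5P gives 15P = 105, so P* = 7.
From the demand curve, Q* = 805 - 10(7) = 735.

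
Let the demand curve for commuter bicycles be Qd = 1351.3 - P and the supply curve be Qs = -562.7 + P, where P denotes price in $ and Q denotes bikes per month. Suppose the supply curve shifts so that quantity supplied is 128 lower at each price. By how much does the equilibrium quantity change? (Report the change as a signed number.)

ΔQ = -64

Set Qd = Qs: 1351.3 - P = -562.7 + P, so 1914 = 2P and P* = 957.
Substitute back: Q* = 1351.3 - 957 = 394.3.
After the shift, supply is Qs = -690.7 + P.
Re-solving, 2P = 2042 gives P = 1021 and Q = 330.3.
ΔQ = 330.3 - 394.3 = -64.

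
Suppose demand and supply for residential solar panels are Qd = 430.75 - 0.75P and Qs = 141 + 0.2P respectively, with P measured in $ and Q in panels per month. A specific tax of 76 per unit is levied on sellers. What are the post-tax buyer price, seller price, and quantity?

The tax drives a wedge P_b - P_s = 76. Substituting P_s = P_b - 76 into supply: Qs = 125.8 + 0.2P_b.
Market clearing requires 430.75 - 0.75P_b = 125.8 + 0.2P_b; hence 304.95 = 0.95P_b and P_b = 321.
So P_s = 245 and the quantity traded is Q = 430.75 - 0.75(321) = 190.

P_b = 321, P_s = 245, Q = 190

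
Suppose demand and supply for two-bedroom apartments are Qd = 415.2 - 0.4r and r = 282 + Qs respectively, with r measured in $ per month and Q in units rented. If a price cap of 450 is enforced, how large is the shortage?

Solving each curve for Q: Qs = -282 + r.
At r = 450: Qd = 235.2 and Qs = 168.
Shortage = Qd - Qs = 235.2 - 168 = 67.2.

Shortage = 67.2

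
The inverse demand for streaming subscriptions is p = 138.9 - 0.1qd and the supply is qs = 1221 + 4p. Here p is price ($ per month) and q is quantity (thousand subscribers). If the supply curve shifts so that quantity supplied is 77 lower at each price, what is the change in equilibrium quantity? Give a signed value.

Δq = -55

In direct form, qd = 1389 - 10p.
The market clears where 1389 - 10p = 1221 + 4p. Rearranging, 14p = 168, hence p* = 12.
Then q* = 1389 - 10(12) = 1269.
After the shift, supply is qs = 1144 + 4p.
The new intersection has 245 = 14p, i.e. p = 17.5, q = 1214.
Δq = 1214 - 1269 = -55.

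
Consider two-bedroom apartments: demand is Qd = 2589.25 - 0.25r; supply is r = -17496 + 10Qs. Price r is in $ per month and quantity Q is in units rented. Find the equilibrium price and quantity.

Solving each curve for Q: Qs = 1749.6 + 0.1r.
At equilibrium Qd = Qs, so 2589.25 - 0.25r = 1749.6 + 0.1r; collecting terms, 839.65 = 0.35r and r* = 2399.
Then Q* = 2589.25 - 0.25(2399) = 1989.5.

r* = 2399, Q* = 1989.5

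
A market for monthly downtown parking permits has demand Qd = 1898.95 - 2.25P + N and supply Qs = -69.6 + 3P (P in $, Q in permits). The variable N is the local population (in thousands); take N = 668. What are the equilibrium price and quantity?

With N = 668, demand is Qd = 2566.95 - 2.25P.
At equilibrium Qd = Qs, so 2566.95 - 2.25P = -69.6 + 3P; collecting terms, 2636.55 = 5.25P and P* = 502.2.
Plugging P* into demand: Q* = 2566.95 - 2.25(502.2) = 1437.

P* = 502.2, Q* = 1437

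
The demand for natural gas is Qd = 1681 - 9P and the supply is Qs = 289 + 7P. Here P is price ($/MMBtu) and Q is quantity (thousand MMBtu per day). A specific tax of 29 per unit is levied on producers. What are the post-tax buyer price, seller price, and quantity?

Producers keep P_s = P_b - 29 per unit, so supply in terms of the buyer price is Qs = 86 + 7P_b.
Set Qd = Qs: 1681 - 9P_b = 86 + 7P_b, so 1595 = 16P_b and P_b = 99.6875.
Then P_s = 99.6875 - 29 = 70.6875 and Q = 1681 - 9(99.6875) = 783.8125.

P_b = 99.6875, P_s = 70.6875, Q = 783.8125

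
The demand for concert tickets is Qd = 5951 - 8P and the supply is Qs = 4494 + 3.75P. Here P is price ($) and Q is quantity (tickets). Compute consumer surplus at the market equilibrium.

Consumer surplus = 1536980.0625

The market clears where 5951 - 8P = 4494 + 3.75P. Rearranging, 11.75P = 1457, hence P* = 124.
Substitute back: Q* = 5951 - 8(124) = 4959.
Demand choke price (Qd = 0): P = 5951/8 = 743.875. Consumer surplus = ½ × (743.875 - 124) × 4959 = 1536980.0625.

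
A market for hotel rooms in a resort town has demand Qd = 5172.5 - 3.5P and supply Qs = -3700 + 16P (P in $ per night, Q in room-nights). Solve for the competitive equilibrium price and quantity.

The market clears where 5172.5 - 3.5P = -3700 + 16P. Rearranging, 19.5P = 8872.5, hence P* = 455.
Then Q* = 5172.5 - 3.5(455) = 3580.

P* = 455, Q* = 3580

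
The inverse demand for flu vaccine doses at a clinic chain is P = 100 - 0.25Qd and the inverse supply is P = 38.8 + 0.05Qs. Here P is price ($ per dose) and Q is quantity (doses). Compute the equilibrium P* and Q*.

P* = 49, Q* = 204

Inverting to quantity form: Qd = 400 - 4P and Qs = -776 + 20P.
Equating demand and supply, 400 - 4P = -776 + 20P gives 24P = 1176, so P* = 49.
Then Q* = 400 - 4(49) = 204.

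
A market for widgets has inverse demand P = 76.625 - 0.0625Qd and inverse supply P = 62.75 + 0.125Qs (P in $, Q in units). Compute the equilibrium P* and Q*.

P* = 72, Q* = 74

Rewriting in direct form: Qd = 1226 - 16P and Qs = -502 + 8P.
Set Qd = Qs: 1226 - 16P = -502 + 8P, so 1728 = 24P and P* = 72.
From the demand curve, Q* = 1226 - 16(72) = 74.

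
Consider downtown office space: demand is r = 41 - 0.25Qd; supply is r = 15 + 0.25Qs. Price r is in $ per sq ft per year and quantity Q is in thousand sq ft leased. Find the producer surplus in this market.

Solving each curve for Q: Qd = 164 - 4r and Qs = -60 + 4r.
Set Qd = Qs: 164 - 4r = -60 + 4r, so 224 = 8r and r* = 28.
Plugging r* into demand: Q* = 164 - 4(28) = 52.
Supply choke price (Qs = 0): r = 15. Producer surplus = ½ × (28 - 15) × 52 = 338.

Producer surplus = 338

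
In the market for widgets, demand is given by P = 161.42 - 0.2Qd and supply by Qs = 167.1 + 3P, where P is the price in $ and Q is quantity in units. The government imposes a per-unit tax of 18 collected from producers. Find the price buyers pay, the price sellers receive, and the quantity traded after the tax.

In direct form, Qd = 807.1 - 5P.
With a tax of 18 on producers, they supply based on the net price P_s = P_b - 18, so Qs = 113.1 + 3P_b.
Market clearing requires 807.1 - 5P_b = 113.1 + 3P_b; hence 694 = 8P_b and P_b = 86.75.
So P_s = 68.75 and the quantity traded is Q = 807.1 - 5(86.75) = 373.35.

P_b = 86.75, P_s = 68.75, Q = 373.35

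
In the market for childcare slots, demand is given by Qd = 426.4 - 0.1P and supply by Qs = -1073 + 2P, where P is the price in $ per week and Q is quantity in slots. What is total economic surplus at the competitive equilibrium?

Total surplus = 661631.25

At equilibrium Qd = Qs, so 426.4 - 0.1P = -1073 + 2P; collecting terms, 1499.4 = 2.1P and P* = 714.
From the demand curve, Q* = 426.4 - 0.1(714) = 355.
Demand choke price = 4264; supply choke price = 536.5. CS = ½(4264 - 714)(355) = 630125; PS = ½(714 - 536.5)(355) = 31506.25. Total surplus = 661631.25.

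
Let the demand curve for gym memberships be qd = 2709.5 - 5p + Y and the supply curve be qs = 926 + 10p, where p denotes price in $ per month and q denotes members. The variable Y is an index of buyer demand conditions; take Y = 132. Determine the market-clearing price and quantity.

p* = 127.7, q* = 2203

With Y = 132, demand is qd = 2841.5 - 5p.
Equating demand and supply, 2841.5 - 5p = 926 + 10p gives 15p = 1915.5, so p* = 127.7.
Then q* = 2841.5 - 5(127.7) = 2203.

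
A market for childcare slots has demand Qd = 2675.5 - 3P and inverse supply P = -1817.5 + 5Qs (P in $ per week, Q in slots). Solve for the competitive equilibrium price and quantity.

P* = 722.5, Q* = 508

Inverting to quantity form: Qs = 363.5 + 0.2P.
At equilibrium Qd = Qs, so 2675.5 - 3P = 363.5 + 0.2P; collecting terms, 2312 = 3.2P and P* = 722.5.
From the demand curve, Q* = 2675.5 - 3(722.5) = 508.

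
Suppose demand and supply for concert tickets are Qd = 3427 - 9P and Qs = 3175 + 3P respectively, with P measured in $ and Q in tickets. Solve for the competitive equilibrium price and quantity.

Equating demand and supply, 3427 - 9P = 3175 + 3P gives 12P = 252, so P* = 21.
Plugging P* into demand: Q* = 3427 - 9(21) = 3238.

P* = 21, Q* = 3238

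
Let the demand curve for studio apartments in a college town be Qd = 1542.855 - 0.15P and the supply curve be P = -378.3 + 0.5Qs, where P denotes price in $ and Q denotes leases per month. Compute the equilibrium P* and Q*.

P* = 365.7, Q* = 1488

Solving each curve for Q: Qs = 756.6 + 2P.
Equating demand and supply, 1542.855 - 0.15P = 756.6 + 2P gives 2.15P = 786.255, so P* = 365.7.
From the demand curve, Q* = 1542.855 - 0.15(365.7) = 1488.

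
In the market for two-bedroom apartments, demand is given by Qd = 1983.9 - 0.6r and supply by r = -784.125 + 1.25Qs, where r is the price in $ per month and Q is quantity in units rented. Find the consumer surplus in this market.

In direct form, Qs = 627.3 + 0.8r.
Equating demand and supply, 1983.9 - 0.6r = 627.3 + 0.8r gives 1.4r = 1356.6, so r* = 969.
From the demand curve, Q* = 1983.9 - 0.6(969) = 1402.5.
Demand choke price (Qd = 0): r = 1983.9/0.6 = 3306.5. Consumer surplus = ½ × (3306.5 - 969) × 1402.5 = 1639171.875.

Consumer surplus = 1639171.875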